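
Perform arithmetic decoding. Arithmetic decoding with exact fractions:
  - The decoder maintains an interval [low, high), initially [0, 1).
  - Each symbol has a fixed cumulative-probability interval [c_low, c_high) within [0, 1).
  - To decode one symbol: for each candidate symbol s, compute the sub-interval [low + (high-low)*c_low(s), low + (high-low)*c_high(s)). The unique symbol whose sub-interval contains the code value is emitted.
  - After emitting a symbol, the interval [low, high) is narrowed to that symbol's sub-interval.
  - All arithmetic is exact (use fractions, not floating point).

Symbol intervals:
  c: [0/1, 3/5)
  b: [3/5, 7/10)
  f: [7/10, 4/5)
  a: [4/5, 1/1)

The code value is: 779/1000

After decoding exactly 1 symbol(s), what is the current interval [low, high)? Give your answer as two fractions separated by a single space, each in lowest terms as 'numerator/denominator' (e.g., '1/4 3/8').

Step 1: interval [0/1, 1/1), width = 1/1 - 0/1 = 1/1
  'c': [0/1 + 1/1*0/1, 0/1 + 1/1*3/5) = [0/1, 3/5)
  'b': [0/1 + 1/1*3/5, 0/1 + 1/1*7/10) = [3/5, 7/10)
  'f': [0/1 + 1/1*7/10, 0/1 + 1/1*4/5) = [7/10, 4/5) <- contains code 779/1000
  'a': [0/1 + 1/1*4/5, 0/1 + 1/1*1/1) = [4/5, 1/1)
  emit 'f', narrow to [7/10, 4/5)

Answer: 7/10 4/5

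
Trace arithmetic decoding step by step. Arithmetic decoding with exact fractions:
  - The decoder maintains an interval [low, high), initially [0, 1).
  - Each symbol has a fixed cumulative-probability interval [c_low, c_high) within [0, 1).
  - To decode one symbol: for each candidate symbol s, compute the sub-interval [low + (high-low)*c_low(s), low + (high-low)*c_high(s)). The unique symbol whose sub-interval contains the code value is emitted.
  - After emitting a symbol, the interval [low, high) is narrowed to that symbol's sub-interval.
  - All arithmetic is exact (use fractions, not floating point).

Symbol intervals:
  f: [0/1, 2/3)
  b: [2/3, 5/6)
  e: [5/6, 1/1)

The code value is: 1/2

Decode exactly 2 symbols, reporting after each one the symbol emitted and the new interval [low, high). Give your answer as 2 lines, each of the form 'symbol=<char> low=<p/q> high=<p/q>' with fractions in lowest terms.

Step 1: interval [0/1, 1/1), width = 1/1 - 0/1 = 1/1
  'f': [0/1 + 1/1*0/1, 0/1 + 1/1*2/3) = [0/1, 2/3) <- contains code 1/2
  'b': [0/1 + 1/1*2/3, 0/1 + 1/1*5/6) = [2/3, 5/6)
  'e': [0/1 + 1/1*5/6, 0/1 + 1/1*1/1) = [5/6, 1/1)
  emit 'f', narrow to [0/1, 2/3)
Step 2: interval [0/1, 2/3), width = 2/3 - 0/1 = 2/3
  'f': [0/1 + 2/3*0/1, 0/1 + 2/3*2/3) = [0/1, 4/9)
  'b': [0/1 + 2/3*2/3, 0/1 + 2/3*5/6) = [4/9, 5/9) <- contains code 1/2
  'e': [0/1 + 2/3*5/6, 0/1 + 2/3*1/1) = [5/9, 2/3)
  emit 'b', narrow to [4/9, 5/9)

Answer: symbol=f low=0/1 high=2/3
symbol=b low=4/9 high=5/9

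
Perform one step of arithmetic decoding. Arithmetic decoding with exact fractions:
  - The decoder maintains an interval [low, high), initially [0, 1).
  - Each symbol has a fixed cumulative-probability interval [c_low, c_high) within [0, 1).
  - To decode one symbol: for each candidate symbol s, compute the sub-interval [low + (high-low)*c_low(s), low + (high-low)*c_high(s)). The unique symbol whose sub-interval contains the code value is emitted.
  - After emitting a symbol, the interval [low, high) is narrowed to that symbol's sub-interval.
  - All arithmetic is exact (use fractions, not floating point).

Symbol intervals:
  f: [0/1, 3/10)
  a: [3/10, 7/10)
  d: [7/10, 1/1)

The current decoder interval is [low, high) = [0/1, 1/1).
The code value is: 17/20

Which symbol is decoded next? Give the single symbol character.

Answer: d

Derivation:
Interval width = high − low = 1/1 − 0/1 = 1/1
Scaled code = (code − low) / width = (17/20 − 0/1) / 1/1 = 17/20
  f: [0/1, 3/10) 
  a: [3/10, 7/10) 
  d: [7/10, 1/1) ← scaled code falls here ✓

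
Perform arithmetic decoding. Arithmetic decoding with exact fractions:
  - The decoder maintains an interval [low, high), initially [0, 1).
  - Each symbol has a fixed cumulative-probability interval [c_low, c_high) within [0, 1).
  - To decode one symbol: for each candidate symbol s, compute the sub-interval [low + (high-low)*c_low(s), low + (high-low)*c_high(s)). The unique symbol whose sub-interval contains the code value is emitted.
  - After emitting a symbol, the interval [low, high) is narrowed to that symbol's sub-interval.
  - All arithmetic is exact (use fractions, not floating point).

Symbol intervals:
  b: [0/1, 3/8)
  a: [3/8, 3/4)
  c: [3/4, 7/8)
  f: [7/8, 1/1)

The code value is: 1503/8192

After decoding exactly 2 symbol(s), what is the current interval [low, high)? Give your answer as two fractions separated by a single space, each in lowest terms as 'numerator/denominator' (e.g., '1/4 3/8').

Answer: 9/64 9/32

Derivation:
Step 1: interval [0/1, 1/1), width = 1/1 - 0/1 = 1/1
  'b': [0/1 + 1/1*0/1, 0/1 + 1/1*3/8) = [0/1, 3/8) <- contains code 1503/8192
  'a': [0/1 + 1/1*3/8, 0/1 + 1/1*3/4) = [3/8, 3/4)
  'c': [0/1 + 1/1*3/4, 0/1 + 1/1*7/8) = [3/4, 7/8)
  'f': [0/1 + 1/1*7/8, 0/1 + 1/1*1/1) = [7/8, 1/1)
  emit 'b', narrow to [0/1, 3/8)
Step 2: interval [0/1, 3/8), width = 3/8 - 0/1 = 3/8
  'b': [0/1 + 3/8*0/1, 0/1 + 3/8*3/8) = [0/1, 9/64)
  'a': [0/1 + 3/8*3/8, 0/1 + 3/8*3/4) = [9/64, 9/32) <- contains code 1503/8192
  'c': [0/1 + 3/8*3/4, 0/1 + 3/8*7/8) = [9/32, 21/64)
  'f': [0/1 + 3/8*7/8, 0/1 + 3/8*1/1) = [21/64, 3/8)
  emit 'a', narrow to [9/64, 9/32)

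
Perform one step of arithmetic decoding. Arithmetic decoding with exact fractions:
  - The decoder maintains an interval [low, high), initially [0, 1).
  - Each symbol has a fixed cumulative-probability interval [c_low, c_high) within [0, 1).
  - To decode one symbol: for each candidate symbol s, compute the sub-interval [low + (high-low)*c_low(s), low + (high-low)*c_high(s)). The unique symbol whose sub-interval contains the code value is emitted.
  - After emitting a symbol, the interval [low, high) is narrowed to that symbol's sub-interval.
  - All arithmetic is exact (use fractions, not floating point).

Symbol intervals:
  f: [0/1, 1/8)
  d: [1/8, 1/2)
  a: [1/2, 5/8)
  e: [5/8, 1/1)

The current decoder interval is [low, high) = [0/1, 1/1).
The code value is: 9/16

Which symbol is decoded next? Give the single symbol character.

Answer: a

Derivation:
Interval width = high − low = 1/1 − 0/1 = 1/1
Scaled code = (code − low) / width = (9/16 − 0/1) / 1/1 = 9/16
  f: [0/1, 1/8) 
  d: [1/8, 1/2) 
  a: [1/2, 5/8) ← scaled code falls here ✓
  e: [5/8, 1/1) 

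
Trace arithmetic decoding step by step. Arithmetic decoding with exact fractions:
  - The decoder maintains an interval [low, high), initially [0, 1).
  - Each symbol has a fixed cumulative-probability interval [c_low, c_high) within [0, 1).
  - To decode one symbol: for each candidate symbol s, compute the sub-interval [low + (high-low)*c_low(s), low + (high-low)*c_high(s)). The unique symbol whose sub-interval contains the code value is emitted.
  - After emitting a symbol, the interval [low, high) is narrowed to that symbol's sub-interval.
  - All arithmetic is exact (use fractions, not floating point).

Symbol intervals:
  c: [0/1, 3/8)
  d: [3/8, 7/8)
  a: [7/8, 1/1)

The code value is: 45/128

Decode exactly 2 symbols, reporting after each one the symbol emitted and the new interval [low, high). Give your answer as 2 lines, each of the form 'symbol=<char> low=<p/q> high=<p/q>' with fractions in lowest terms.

Answer: symbol=c low=0/1 high=3/8
symbol=a low=21/64 high=3/8

Derivation:
Step 1: interval [0/1, 1/1), width = 1/1 - 0/1 = 1/1
  'c': [0/1 + 1/1*0/1, 0/1 + 1/1*3/8) = [0/1, 3/8) <- contains code 45/128
  'd': [0/1 + 1/1*3/8, 0/1 + 1/1*7/8) = [3/8, 7/8)
  'a': [0/1 + 1/1*7/8, 0/1 + 1/1*1/1) = [7/8, 1/1)
  emit 'c', narrow to [0/1, 3/8)
Step 2: interval [0/1, 3/8), width = 3/8 - 0/1 = 3/8
  'c': [0/1 + 3/8*0/1, 0/1 + 3/8*3/8) = [0/1, 9/64)
  'd': [0/1 + 3/8*3/8, 0/1 + 3/8*7/8) = [9/64, 21/64)
  'a': [0/1 + 3/8*7/8, 0/1 + 3/8*1/1) = [21/64, 3/8) <- contains code 45/128
  emit 'a', narrow to [21/64, 3/8)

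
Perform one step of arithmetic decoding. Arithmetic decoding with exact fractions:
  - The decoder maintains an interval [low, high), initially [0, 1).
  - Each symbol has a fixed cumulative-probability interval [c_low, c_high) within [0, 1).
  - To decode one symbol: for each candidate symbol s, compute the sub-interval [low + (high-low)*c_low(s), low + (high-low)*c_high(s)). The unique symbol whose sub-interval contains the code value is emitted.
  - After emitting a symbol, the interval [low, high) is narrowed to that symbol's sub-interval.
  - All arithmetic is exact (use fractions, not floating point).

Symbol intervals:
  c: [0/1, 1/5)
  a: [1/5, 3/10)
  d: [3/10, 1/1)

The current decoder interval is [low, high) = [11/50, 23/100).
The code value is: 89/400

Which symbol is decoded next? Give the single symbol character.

Interval width = high − low = 23/100 − 11/50 = 1/100
Scaled code = (code − low) / width = (89/400 − 11/50) / 1/100 = 1/4
  c: [0/1, 1/5) 
  a: [1/5, 3/10) ← scaled code falls here ✓
  d: [3/10, 1/1) 

Answer: a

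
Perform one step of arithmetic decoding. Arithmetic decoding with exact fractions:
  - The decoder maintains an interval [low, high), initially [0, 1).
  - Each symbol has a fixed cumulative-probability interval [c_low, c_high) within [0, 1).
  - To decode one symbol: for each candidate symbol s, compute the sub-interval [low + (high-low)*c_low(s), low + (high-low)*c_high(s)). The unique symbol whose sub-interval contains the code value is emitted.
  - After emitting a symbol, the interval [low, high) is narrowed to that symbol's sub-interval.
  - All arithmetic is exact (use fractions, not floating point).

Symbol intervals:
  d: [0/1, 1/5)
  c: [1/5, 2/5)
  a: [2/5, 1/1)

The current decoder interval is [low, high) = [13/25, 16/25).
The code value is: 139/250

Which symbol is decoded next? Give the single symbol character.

Answer: c

Derivation:
Interval width = high − low = 16/25 − 13/25 = 3/25
Scaled code = (code − low) / width = (139/250 − 13/25) / 3/25 = 3/10
  d: [0/1, 1/5) 
  c: [1/5, 2/5) ← scaled code falls here ✓
  a: [2/5, 1/1) 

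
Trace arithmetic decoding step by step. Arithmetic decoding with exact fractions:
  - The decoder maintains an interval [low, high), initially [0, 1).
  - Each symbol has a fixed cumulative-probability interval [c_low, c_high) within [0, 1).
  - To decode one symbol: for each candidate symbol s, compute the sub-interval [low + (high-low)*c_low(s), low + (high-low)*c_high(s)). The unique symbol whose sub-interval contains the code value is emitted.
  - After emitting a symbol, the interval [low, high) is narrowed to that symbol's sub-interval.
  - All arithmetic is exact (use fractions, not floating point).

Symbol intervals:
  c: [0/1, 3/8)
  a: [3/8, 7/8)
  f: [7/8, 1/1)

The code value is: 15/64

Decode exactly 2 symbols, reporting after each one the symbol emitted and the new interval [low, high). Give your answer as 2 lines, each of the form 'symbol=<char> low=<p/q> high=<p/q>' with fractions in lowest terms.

Answer: symbol=c low=0/1 high=3/8
symbol=a low=9/64 high=21/64

Derivation:
Step 1: interval [0/1, 1/1), width = 1/1 - 0/1 = 1/1
  'c': [0/1 + 1/1*0/1, 0/1 + 1/1*3/8) = [0/1, 3/8) <- contains code 15/64
  'a': [0/1 + 1/1*3/8, 0/1 + 1/1*7/8) = [3/8, 7/8)
  'f': [0/1 + 1/1*7/8, 0/1 + 1/1*1/1) = [7/8, 1/1)
  emit 'c', narrow to [0/1, 3/8)
Step 2: interval [0/1, 3/8), width = 3/8 - 0/1 = 3/8
  'c': [0/1 + 3/8*0/1, 0/1 + 3/8*3/8) = [0/1, 9/64)
  'a': [0/1 + 3/8*3/8, 0/1 + 3/8*7/8) = [9/64, 21/64) <- contains code 15/64
  'f': [0/1 + 3/8*7/8, 0/1 + 3/8*1/1) = [21/64, 3/8)
  emit 'a', narrow to [9/64, 21/64)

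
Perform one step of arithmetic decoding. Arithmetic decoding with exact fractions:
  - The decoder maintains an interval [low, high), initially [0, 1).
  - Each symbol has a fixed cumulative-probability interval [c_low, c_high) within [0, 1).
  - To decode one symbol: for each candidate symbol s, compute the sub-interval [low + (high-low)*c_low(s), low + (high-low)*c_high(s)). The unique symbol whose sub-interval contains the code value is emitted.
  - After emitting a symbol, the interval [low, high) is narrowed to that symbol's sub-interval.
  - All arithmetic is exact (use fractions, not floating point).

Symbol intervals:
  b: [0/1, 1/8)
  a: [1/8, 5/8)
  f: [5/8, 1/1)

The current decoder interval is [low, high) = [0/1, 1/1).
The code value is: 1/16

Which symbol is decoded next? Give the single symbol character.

Interval width = high − low = 1/1 − 0/1 = 1/1
Scaled code = (code − low) / width = (1/16 − 0/1) / 1/1 = 1/16
  b: [0/1, 1/8) ← scaled code falls here ✓
  a: [1/8, 5/8) 
  f: [5/8, 1/1) 

Answer: b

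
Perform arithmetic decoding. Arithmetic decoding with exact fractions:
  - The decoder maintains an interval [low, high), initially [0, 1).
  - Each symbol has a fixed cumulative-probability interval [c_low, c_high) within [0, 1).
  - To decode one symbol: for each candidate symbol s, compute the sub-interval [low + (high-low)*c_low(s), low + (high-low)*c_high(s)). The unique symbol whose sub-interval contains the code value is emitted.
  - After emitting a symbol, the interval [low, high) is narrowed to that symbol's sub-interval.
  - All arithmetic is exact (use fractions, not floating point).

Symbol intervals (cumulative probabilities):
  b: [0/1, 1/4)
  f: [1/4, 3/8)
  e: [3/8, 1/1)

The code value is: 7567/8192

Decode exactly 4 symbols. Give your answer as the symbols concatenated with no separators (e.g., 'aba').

Answer: eeee

Derivation:
Step 1: interval [0/1, 1/1), width = 1/1 - 0/1 = 1/1
  'b': [0/1 + 1/1*0/1, 0/1 + 1/1*1/4) = [0/1, 1/4)
  'f': [0/1 + 1/1*1/4, 0/1 + 1/1*3/8) = [1/4, 3/8)
  'e': [0/1 + 1/1*3/8, 0/1 + 1/1*1/1) = [3/8, 1/1) <- contains code 7567/8192
  emit 'e', narrow to [3/8, 1/1)
Step 2: interval [3/8, 1/1), width = 1/1 - 3/8 = 5/8
  'b': [3/8 + 5/8*0/1, 3/8 + 5/8*1/4) = [3/8, 17/32)
  'f': [3/8 + 5/8*1/4, 3/8 + 5/8*3/8) = [17/32, 39/64)
  'e': [3/8 + 5/8*3/8, 3/8 + 5/8*1/1) = [39/64, 1/1) <- contains code 7567/8192
  emit 'e', narrow to [39/64, 1/1)
Step 3: interval [39/64, 1/1), width = 1/1 - 39/64 = 25/64
  'b': [39/64 + 25/64*0/1, 39/64 + 25/64*1/4) = [39/64, 181/256)
  'f': [39/64 + 25/64*1/4, 39/64 + 25/64*3/8) = [181/256, 387/512)
  'e': [39/64 + 25/64*3/8, 39/64 + 25/64*1/1) = [387/512, 1/1) <- contains code 7567/8192
  emit 'e', narrow to [387/512, 1/1)
Step 4: interval [387/512, 1/1), width = 1/1 - 387/512 = 125/512
  'b': [387/512 + 125/512*0/1, 387/512 + 125/512*1/4) = [387/512, 1673/2048)
  'f': [387/512 + 125/512*1/4, 387/512 + 125/512*3/8) = [1673/2048, 3471/4096)
  'e': [387/512 + 125/512*3/8, 387/512 + 125/512*1/1) = [3471/4096, 1/1) <- contains code 7567/8192
  emit 'e', narrow to [3471/4096, 1/1)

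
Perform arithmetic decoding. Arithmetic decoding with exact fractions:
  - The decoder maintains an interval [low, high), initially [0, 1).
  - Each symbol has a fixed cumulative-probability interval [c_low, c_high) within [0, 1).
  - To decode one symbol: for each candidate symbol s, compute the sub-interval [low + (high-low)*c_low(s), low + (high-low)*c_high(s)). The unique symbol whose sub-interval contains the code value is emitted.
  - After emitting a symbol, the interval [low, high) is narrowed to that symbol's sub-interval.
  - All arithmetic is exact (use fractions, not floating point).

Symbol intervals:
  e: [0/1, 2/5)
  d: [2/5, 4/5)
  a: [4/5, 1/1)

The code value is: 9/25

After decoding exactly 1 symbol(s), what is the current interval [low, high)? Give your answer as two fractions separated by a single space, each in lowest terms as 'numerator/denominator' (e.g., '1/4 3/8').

Step 1: interval [0/1, 1/1), width = 1/1 - 0/1 = 1/1
  'e': [0/1 + 1/1*0/1, 0/1 + 1/1*2/5) = [0/1, 2/5) <- contains code 9/25
  'd': [0/1 + 1/1*2/5, 0/1 + 1/1*4/5) = [2/5, 4/5)
  'a': [0/1 + 1/1*4/5, 0/1 + 1/1*1/1) = [4/5, 1/1)
  emit 'e', narrow to [0/1, 2/5)

Answer: 0/1 2/5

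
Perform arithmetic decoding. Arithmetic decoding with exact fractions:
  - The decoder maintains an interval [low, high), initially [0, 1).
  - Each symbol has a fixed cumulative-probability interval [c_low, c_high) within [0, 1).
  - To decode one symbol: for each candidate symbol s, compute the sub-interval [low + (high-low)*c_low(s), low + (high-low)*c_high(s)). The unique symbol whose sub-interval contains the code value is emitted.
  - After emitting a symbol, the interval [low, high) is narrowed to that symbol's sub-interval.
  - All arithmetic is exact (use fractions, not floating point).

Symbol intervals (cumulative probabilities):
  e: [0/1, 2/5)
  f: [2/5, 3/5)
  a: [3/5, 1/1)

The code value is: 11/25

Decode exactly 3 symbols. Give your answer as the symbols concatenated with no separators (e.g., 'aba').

Step 1: interval [0/1, 1/1), width = 1/1 - 0/1 = 1/1
  'e': [0/1 + 1/1*0/1, 0/1 + 1/1*2/5) = [0/1, 2/5)
  'f': [0/1 + 1/1*2/5, 0/1 + 1/1*3/5) = [2/5, 3/5) <- contains code 11/25
  'a': [0/1 + 1/1*3/5, 0/1 + 1/1*1/1) = [3/5, 1/1)
  emit 'f', narrow to [2/5, 3/5)
Step 2: interval [2/5, 3/5), width = 3/5 - 2/5 = 1/5
  'e': [2/5 + 1/5*0/1, 2/5 + 1/5*2/5) = [2/5, 12/25) <- contains code 11/25
  'f': [2/5 + 1/5*2/5, 2/5 + 1/5*3/5) = [12/25, 13/25)
  'a': [2/5 + 1/5*3/5, 2/5 + 1/5*1/1) = [13/25, 3/5)
  emit 'e', narrow to [2/5, 12/25)
Step 3: interval [2/5, 12/25), width = 12/25 - 2/5 = 2/25
  'e': [2/5 + 2/25*0/1, 2/5 + 2/25*2/5) = [2/5, 54/125)
  'f': [2/5 + 2/25*2/5, 2/5 + 2/25*3/5) = [54/125, 56/125) <- contains code 11/25
  'a': [2/5 + 2/25*3/5, 2/5 + 2/25*1/1) = [56/125, 12/25)
  emit 'f', narrow to [54/125, 56/125)

Answer: fef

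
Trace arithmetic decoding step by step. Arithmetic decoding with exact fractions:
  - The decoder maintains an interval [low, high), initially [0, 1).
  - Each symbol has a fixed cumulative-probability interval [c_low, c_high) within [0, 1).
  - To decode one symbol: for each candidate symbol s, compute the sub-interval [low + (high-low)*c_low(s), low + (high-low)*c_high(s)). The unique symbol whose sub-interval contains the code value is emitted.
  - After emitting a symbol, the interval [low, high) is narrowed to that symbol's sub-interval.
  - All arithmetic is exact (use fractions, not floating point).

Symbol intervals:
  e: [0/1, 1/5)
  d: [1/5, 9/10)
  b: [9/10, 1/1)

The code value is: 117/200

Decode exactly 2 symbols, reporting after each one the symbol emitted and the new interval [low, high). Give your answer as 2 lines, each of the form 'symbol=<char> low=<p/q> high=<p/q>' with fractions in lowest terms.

Answer: symbol=d low=1/5 high=9/10
symbol=d low=17/50 high=83/100

Derivation:
Step 1: interval [0/1, 1/1), width = 1/1 - 0/1 = 1/1
  'e': [0/1 + 1/1*0/1, 0/1 + 1/1*1/5) = [0/1, 1/5)
  'd': [0/1 + 1/1*1/5, 0/1 + 1/1*9/10) = [1/5, 9/10) <- contains code 117/200
  'b': [0/1 + 1/1*9/10, 0/1 + 1/1*1/1) = [9/10, 1/1)
  emit 'd', narrow to [1/5, 9/10)
Step 2: interval [1/5, 9/10), width = 9/10 - 1/5 = 7/10
  'e': [1/5 + 7/10*0/1, 1/5 + 7/10*1/5) = [1/5, 17/50)
  'd': [1/5 + 7/10*1/5, 1/5 + 7/10*9/10) = [17/50, 83/100) <- contains code 117/200
  'b': [1/5 + 7/10*9/10, 1/5 + 7/10*1/1) = [83/100, 9/10)
  emit 'd', narrow to [17/50, 83/100)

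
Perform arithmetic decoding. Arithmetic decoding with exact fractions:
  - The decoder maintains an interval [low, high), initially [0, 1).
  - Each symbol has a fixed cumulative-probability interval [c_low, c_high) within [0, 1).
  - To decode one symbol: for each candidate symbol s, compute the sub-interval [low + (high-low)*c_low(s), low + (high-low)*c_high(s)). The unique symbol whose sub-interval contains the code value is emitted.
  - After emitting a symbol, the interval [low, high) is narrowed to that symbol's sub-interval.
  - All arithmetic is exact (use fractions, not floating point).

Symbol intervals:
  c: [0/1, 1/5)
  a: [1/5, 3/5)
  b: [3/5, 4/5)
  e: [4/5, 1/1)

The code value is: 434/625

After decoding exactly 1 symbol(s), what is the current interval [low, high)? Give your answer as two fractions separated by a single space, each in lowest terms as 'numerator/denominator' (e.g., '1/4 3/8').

Step 1: interval [0/1, 1/1), width = 1/1 - 0/1 = 1/1
  'c': [0/1 + 1/1*0/1, 0/1 + 1/1*1/5) = [0/1, 1/5)
  'a': [0/1 + 1/1*1/5, 0/1 + 1/1*3/5) = [1/5, 3/5)
  'b': [0/1 + 1/1*3/5, 0/1 + 1/1*4/5) = [3/5, 4/5) <- contains code 434/625
  'e': [0/1 + 1/1*4/5, 0/1 + 1/1*1/1) = [4/5, 1/1)
  emit 'b', narrow to [3/5, 4/5)

Answer: 3/5 4/5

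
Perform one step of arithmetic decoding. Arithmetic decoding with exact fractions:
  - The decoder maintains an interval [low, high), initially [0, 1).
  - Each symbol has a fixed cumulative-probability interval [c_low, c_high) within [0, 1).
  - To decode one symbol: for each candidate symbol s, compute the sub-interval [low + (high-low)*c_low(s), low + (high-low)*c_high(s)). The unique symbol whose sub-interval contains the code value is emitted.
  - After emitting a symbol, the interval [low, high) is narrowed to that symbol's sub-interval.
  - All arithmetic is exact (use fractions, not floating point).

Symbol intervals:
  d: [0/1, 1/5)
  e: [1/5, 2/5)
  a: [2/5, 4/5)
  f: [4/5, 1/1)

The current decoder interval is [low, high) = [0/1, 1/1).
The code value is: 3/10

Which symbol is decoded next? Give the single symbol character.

Interval width = high − low = 1/1 − 0/1 = 1/1
Scaled code = (code − low) / width = (3/10 − 0/1) / 1/1 = 3/10
  d: [0/1, 1/5) 
  e: [1/5, 2/5) ← scaled code falls here ✓
  a: [2/5, 4/5) 
  f: [4/5, 1/1) 

Answer: e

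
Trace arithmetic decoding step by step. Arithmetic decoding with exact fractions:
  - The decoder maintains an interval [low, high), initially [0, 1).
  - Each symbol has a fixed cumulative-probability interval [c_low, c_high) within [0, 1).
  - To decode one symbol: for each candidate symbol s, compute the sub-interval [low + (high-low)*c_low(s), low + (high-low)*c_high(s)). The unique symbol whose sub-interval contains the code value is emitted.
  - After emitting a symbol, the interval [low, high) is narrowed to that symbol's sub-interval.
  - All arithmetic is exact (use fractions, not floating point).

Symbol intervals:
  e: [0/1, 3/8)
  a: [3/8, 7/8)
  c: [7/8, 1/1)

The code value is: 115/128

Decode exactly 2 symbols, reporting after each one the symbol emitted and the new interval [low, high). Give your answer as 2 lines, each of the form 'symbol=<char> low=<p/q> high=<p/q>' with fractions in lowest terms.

Step 1: interval [0/1, 1/1), width = 1/1 - 0/1 = 1/1
  'e': [0/1 + 1/1*0/1, 0/1 + 1/1*3/8) = [0/1, 3/8)
  'a': [0/1 + 1/1*3/8, 0/1 + 1/1*7/8) = [3/8, 7/8)
  'c': [0/1 + 1/1*7/8, 0/1 + 1/1*1/1) = [7/8, 1/1) <- contains code 115/128
  emit 'c', narrow to [7/8, 1/1)
Step 2: interval [7/8, 1/1), width = 1/1 - 7/8 = 1/8
  'e': [7/8 + 1/8*0/1, 7/8 + 1/8*3/8) = [7/8, 59/64) <- contains code 115/128
  'a': [7/8 + 1/8*3/8, 7/8 + 1/8*7/8) = [59/64, 63/64)
  'c': [7/8 + 1/8*7/8, 7/8 + 1/8*1/1) = [63/64, 1/1)
  emit 'e', narrow to [7/8, 59/64)

Answer: symbol=c low=7/8 high=1/1
symbol=e low=7/8 high=59/64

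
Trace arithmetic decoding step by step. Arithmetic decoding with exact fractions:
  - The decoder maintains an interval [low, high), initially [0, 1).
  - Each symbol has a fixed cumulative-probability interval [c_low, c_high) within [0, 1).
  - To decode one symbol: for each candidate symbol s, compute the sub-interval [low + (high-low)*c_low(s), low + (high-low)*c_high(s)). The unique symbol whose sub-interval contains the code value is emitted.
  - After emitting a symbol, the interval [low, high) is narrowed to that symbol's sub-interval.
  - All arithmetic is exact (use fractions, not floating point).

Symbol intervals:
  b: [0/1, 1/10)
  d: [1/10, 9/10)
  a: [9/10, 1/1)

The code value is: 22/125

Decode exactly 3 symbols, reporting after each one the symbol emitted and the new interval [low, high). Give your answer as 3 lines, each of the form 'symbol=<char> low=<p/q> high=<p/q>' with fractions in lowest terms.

Answer: symbol=d low=1/10 high=9/10
symbol=b low=1/10 high=9/50
symbol=a low=43/250 high=9/50

Derivation:
Step 1: interval [0/1, 1/1), width = 1/1 - 0/1 = 1/1
  'b': [0/1 + 1/1*0/1, 0/1 + 1/1*1/10) = [0/1, 1/10)
  'd': [0/1 + 1/1*1/10, 0/1 + 1/1*9/10) = [1/10, 9/10) <- contains code 22/125
  'a': [0/1 + 1/1*9/10, 0/1 + 1/1*1/1) = [9/10, 1/1)
  emit 'd', narrow to [1/10, 9/10)
Step 2: interval [1/10, 9/10), width = 9/10 - 1/10 = 4/5
  'b': [1/10 + 4/5*0/1, 1/10 + 4/5*1/10) = [1/10, 9/50) <- contains code 22/125
  'd': [1/10 + 4/5*1/10, 1/10 + 4/5*9/10) = [9/50, 41/50)
  'a': [1/10 + 4/5*9/10, 1/10 + 4/5*1/1) = [41/50, 9/10)
  emit 'b', narrow to [1/10, 9/50)
Step 3: interval [1/10, 9/50), width = 9/50 - 1/10 = 2/25
  'b': [1/10 + 2/25*0/1, 1/10 + 2/25*1/10) = [1/10, 27/250)
  'd': [1/10 + 2/25*1/10, 1/10 + 2/25*9/10) = [27/250, 43/250)
  'a': [1/10 + 2/25*9/10, 1/10 + 2/25*1/1) = [43/250, 9/50) <- contains code 22/125
  emit 'a', narrow to [43/250, 9/50)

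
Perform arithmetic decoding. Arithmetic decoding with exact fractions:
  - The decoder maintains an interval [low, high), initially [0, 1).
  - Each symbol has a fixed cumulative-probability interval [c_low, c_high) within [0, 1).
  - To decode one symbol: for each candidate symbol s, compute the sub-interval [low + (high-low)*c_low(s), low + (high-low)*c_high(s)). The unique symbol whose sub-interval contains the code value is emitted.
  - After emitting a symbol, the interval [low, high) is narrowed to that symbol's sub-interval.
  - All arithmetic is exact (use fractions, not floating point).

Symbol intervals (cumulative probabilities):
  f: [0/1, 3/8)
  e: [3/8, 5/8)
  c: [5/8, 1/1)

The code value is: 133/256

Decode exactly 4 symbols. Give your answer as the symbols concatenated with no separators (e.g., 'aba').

Step 1: interval [0/1, 1/1), width = 1/1 - 0/1 = 1/1
  'f': [0/1 + 1/1*0/1, 0/1 + 1/1*3/8) = [0/1, 3/8)
  'e': [0/1 + 1/1*3/8, 0/1 + 1/1*5/8) = [3/8, 5/8) <- contains code 133/256
  'c': [0/1 + 1/1*5/8, 0/1 + 1/1*1/1) = [5/8, 1/1)
  emit 'e', narrow to [3/8, 5/8)
Step 2: interval [3/8, 5/8), width = 5/8 - 3/8 = 1/4
  'f': [3/8 + 1/4*0/1, 3/8 + 1/4*3/8) = [3/8, 15/32)
  'e': [3/8 + 1/4*3/8, 3/8 + 1/4*5/8) = [15/32, 17/32) <- contains code 133/256
  'c': [3/8 + 1/4*5/8, 3/8 + 1/4*1/1) = [17/32, 5/8)
  emit 'e', narrow to [15/32, 17/32)
Step 3: interval [15/32, 17/32), width = 17/32 - 15/32 = 1/16
  'f': [15/32 + 1/16*0/1, 15/32 + 1/16*3/8) = [15/32, 63/128)
  'e': [15/32 + 1/16*3/8, 15/32 + 1/16*5/8) = [63/128, 65/128)
  'c': [15/32 + 1/16*5/8, 15/32 + 1/16*1/1) = [65/128, 17/32) <- contains code 133/256
  emit 'c', narrow to [65/128, 17/32)
Step 4: interval [65/128, 17/32), width = 17/32 - 65/128 = 3/128
  'f': [65/128 + 3/128*0/1, 65/128 + 3/128*3/8) = [65/128, 529/1024)
  'e': [65/128 + 3/128*3/8, 65/128 + 3/128*5/8) = [529/1024, 535/1024) <- contains code 133/256
  'c': [65/128 + 3/128*5/8, 65/128 + 3/128*1/1) = [535/1024, 17/32)
  emit 'e', narrow to [529/1024, 535/1024)

Answer: eece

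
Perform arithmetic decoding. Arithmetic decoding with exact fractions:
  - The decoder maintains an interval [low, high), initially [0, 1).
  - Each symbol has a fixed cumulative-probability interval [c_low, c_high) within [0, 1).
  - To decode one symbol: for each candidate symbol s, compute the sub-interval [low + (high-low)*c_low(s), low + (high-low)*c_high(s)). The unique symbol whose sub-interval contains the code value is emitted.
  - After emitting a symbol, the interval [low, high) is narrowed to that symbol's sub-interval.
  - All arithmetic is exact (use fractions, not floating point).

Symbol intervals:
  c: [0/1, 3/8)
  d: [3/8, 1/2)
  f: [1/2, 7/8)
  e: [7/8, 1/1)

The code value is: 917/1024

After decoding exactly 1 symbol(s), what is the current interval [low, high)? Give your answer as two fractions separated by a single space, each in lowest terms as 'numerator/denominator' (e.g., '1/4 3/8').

Answer: 7/8 1/1

Derivation:
Step 1: interval [0/1, 1/1), width = 1/1 - 0/1 = 1/1
  'c': [0/1 + 1/1*0/1, 0/1 + 1/1*3/8) = [0/1, 3/8)
  'd': [0/1 + 1/1*3/8, 0/1 + 1/1*1/2) = [3/8, 1/2)
  'f': [0/1 + 1/1*1/2, 0/1 + 1/1*7/8) = [1/2, 7/8)
  'e': [0/1 + 1/1*7/8, 0/1 + 1/1*1/1) = [7/8, 1/1) <- contains code 917/1024
  emit 'e', narrow to [7/8, 1/1)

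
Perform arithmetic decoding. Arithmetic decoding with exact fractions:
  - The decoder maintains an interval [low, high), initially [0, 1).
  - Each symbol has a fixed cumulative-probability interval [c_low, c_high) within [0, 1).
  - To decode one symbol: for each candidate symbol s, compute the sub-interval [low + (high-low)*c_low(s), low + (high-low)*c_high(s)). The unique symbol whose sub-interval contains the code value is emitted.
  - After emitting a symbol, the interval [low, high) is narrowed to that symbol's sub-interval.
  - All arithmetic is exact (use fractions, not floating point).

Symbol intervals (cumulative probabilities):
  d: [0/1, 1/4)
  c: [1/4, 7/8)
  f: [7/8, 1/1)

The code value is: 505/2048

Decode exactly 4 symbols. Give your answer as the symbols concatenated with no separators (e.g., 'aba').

Answer: dffd

Derivation:
Step 1: interval [0/1, 1/1), width = 1/1 - 0/1 = 1/1
  'd': [0/1 + 1/1*0/1, 0/1 + 1/1*1/4) = [0/1, 1/4) <- contains code 505/2048
  'c': [0/1 + 1/1*1/4, 0/1 + 1/1*7/8) = [1/4, 7/8)
  'f': [0/1 + 1/1*7/8, 0/1 + 1/1*1/1) = [7/8, 1/1)
  emit 'd', narrow to [0/1, 1/4)
Step 2: interval [0/1, 1/4), width = 1/4 - 0/1 = 1/4
  'd': [0/1 + 1/4*0/1, 0/1 + 1/4*1/4) = [0/1, 1/16)
  'c': [0/1 + 1/4*1/4, 0/1 + 1/4*7/8) = [1/16, 7/32)
  'f': [0/1 + 1/4*7/8, 0/1 + 1/4*1/1) = [7/32, 1/4) <- contains code 505/2048
  emit 'f', narrow to [7/32, 1/4)
Step 3: interval [7/32, 1/4), width = 1/4 - 7/32 = 1/32
  'd': [7/32 + 1/32*0/1, 7/32 + 1/32*1/4) = [7/32, 29/128)
  'c': [7/32 + 1/32*1/4, 7/32 + 1/32*7/8) = [29/128, 63/256)
  'f': [7/32 + 1/32*7/8, 7/32 + 1/32*1/1) = [63/256, 1/4) <- contains code 505/2048
  emit 'f', narrow to [63/256, 1/4)
Step 4: interval [63/256, 1/4), width = 1/4 - 63/256 = 1/256
  'd': [63/256 + 1/256*0/1, 63/256 + 1/256*1/4) = [63/256, 253/1024) <- contains code 505/2048
  'c': [63/256 + 1/256*1/4, 63/256 + 1/256*7/8) = [253/1024, 511/2048)
  'f': [63/256 + 1/256*7/8, 63/256 + 1/256*1/1) = [511/2048, 1/4)
  emit 'd', narrow to [63/256, 253/1024)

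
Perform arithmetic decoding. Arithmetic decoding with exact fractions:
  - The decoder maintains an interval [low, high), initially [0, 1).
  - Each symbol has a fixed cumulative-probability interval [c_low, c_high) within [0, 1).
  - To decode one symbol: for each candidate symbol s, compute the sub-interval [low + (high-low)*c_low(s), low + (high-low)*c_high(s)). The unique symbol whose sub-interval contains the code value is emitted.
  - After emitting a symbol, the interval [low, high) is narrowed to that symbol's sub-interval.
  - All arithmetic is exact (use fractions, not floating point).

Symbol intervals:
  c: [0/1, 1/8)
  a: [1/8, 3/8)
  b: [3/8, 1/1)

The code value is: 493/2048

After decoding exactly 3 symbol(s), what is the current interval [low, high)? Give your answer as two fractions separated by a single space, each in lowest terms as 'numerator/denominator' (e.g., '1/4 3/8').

Step 1: interval [0/1, 1/1), width = 1/1 - 0/1 = 1/1
  'c': [0/1 + 1/1*0/1, 0/1 + 1/1*1/8) = [0/1, 1/8)
  'a': [0/1 + 1/1*1/8, 0/1 + 1/1*3/8) = [1/8, 3/8) <- contains code 493/2048
  'b': [0/1 + 1/1*3/8, 0/1 + 1/1*1/1) = [3/8, 1/1)
  emit 'a', narrow to [1/8, 3/8)
Step 2: interval [1/8, 3/8), width = 3/8 - 1/8 = 1/4
  'c': [1/8 + 1/4*0/1, 1/8 + 1/4*1/8) = [1/8, 5/32)
  'a': [1/8 + 1/4*1/8, 1/8 + 1/4*3/8) = [5/32, 7/32)
  'b': [1/8 + 1/4*3/8, 1/8 + 1/4*1/1) = [7/32, 3/8) <- contains code 493/2048
  emit 'b', narrow to [7/32, 3/8)
Step 3: interval [7/32, 3/8), width = 3/8 - 7/32 = 5/32
  'c': [7/32 + 5/32*0/1, 7/32 + 5/32*1/8) = [7/32, 61/256)
  'a': [7/32 + 5/32*1/8, 7/32 + 5/32*3/8) = [61/256, 71/256) <- contains code 493/2048
  'b': [7/32 + 5/32*3/8, 7/32 + 5/32*1/1) = [71/256, 3/8)
  emit 'a', narrow to [61/256, 71/256)

Answer: 61/256 71/256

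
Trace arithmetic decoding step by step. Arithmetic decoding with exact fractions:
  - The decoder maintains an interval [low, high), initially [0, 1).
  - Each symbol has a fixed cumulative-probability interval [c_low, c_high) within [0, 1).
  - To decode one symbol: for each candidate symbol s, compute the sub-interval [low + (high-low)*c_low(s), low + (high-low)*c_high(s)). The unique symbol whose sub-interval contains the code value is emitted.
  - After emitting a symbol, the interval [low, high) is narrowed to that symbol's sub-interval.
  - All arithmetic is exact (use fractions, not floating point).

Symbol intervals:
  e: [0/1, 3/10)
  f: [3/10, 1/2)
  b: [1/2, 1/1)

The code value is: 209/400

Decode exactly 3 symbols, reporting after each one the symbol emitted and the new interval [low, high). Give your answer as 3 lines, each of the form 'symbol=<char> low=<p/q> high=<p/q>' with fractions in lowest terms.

Answer: symbol=b low=1/2 high=1/1
symbol=e low=1/2 high=13/20
symbol=e low=1/2 high=109/200

Derivation:
Step 1: interval [0/1, 1/1), width = 1/1 - 0/1 = 1/1
  'e': [0/1 + 1/1*0/1, 0/1 + 1/1*3/10) = [0/1, 3/10)
  'f': [0/1 + 1/1*3/10, 0/1 + 1/1*1/2) = [3/10, 1/2)
  'b': [0/1 + 1/1*1/2, 0/1 + 1/1*1/1) = [1/2, 1/1) <- contains code 209/400
  emit 'b', narrow to [1/2, 1/1)
Step 2: interval [1/2, 1/1), width = 1/1 - 1/2 = 1/2
  'e': [1/2 + 1/2*0/1, 1/2 + 1/2*3/10) = [1/2, 13/20) <- contains code 209/400
  'f': [1/2 + 1/2*3/10, 1/2 + 1/2*1/2) = [13/20, 3/4)
  'b': [1/2 + 1/2*1/2, 1/2 + 1/2*1/1) = [3/4, 1/1)
  emit 'e', narrow to [1/2, 13/20)
Step 3: interval [1/2, 13/20), width = 13/20 - 1/2 = 3/20
  'e': [1/2 + 3/20*0/1, 1/2 + 3/20*3/10) = [1/2, 109/200) <- contains code 209/400
  'f': [1/2 + 3/20*3/10, 1/2 + 3/20*1/2) = [109/200, 23/40)
  'b': [1/2 + 3/20*1/2, 1/2 + 3/20*1/1) = [23/40, 13/20)
  emit 'e', narrow to [1/2, 109/200)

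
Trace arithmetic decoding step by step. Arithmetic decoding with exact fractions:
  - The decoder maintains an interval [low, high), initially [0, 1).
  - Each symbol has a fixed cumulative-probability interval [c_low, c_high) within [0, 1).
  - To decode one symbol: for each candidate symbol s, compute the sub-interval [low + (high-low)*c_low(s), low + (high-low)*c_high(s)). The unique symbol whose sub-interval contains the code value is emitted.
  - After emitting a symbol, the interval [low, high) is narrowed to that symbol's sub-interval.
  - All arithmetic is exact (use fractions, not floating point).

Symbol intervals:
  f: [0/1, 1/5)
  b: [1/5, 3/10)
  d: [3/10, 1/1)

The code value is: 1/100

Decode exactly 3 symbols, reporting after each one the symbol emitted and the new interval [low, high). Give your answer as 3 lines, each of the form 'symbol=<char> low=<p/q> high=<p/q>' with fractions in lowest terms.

Answer: symbol=f low=0/1 high=1/5
symbol=f low=0/1 high=1/25
symbol=b low=1/125 high=3/250

Derivation:
Step 1: interval [0/1, 1/1), width = 1/1 - 0/1 = 1/1
  'f': [0/1 + 1/1*0/1, 0/1 + 1/1*1/5) = [0/1, 1/5) <- contains code 1/100
  'b': [0/1 + 1/1*1/5, 0/1 + 1/1*3/10) = [1/5, 3/10)
  'd': [0/1 + 1/1*3/10, 0/1 + 1/1*1/1) = [3/10, 1/1)
  emit 'f', narrow to [0/1, 1/5)
Step 2: interval [0/1, 1/5), width = 1/5 - 0/1 = 1/5
  'f': [0/1 + 1/5*0/1, 0/1 + 1/5*1/5) = [0/1, 1/25) <- contains code 1/100
  'b': [0/1 + 1/5*1/5, 0/1 + 1/5*3/10) = [1/25, 3/50)
  'd': [0/1 + 1/5*3/10, 0/1 + 1/5*1/1) = [3/50, 1/5)
  emit 'f', narrow to [0/1, 1/25)
Step 3: interval [0/1, 1/25), width = 1/25 - 0/1 = 1/25
  'f': [0/1 + 1/25*0/1, 0/1 + 1/25*1/5) = [0/1, 1/125)
  'b': [0/1 + 1/25*1/5, 0/1 + 1/25*3/10) = [1/125, 3/250) <- contains code 1/100
  'd': [0/1 + 1/25*3/10, 0/1 + 1/25*1/1) = [3/250, 1/25)
  emit 'b', narrow to [1/125, 3/250)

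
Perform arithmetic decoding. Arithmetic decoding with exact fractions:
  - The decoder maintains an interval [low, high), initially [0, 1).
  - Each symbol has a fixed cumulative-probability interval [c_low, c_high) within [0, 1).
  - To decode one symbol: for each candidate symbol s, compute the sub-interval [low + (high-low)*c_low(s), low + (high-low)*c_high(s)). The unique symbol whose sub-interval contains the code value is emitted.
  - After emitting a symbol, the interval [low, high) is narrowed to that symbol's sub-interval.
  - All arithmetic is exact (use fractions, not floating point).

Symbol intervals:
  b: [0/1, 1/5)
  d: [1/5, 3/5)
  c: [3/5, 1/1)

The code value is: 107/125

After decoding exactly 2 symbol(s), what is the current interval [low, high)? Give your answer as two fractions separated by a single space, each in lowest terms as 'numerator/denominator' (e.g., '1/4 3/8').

Step 1: interval [0/1, 1/1), width = 1/1 - 0/1 = 1/1
  'b': [0/1 + 1/1*0/1, 0/1 + 1/1*1/5) = [0/1, 1/5)
  'd': [0/1 + 1/1*1/5, 0/1 + 1/1*3/5) = [1/5, 3/5)
  'c': [0/1 + 1/1*3/5, 0/1 + 1/1*1/1) = [3/5, 1/1) <- contains code 107/125
  emit 'c', narrow to [3/5, 1/1)
Step 2: interval [3/5, 1/1), width = 1/1 - 3/5 = 2/5
  'b': [3/5 + 2/5*0/1, 3/5 + 2/5*1/5) = [3/5, 17/25)
  'd': [3/5 + 2/5*1/5, 3/5 + 2/5*3/5) = [17/25, 21/25)
  'c': [3/5 + 2/5*3/5, 3/5 + 2/5*1/1) = [21/25, 1/1) <- contains code 107/125
  emit 'c', narrow to [21/25, 1/1)

Answer: 21/25 1/1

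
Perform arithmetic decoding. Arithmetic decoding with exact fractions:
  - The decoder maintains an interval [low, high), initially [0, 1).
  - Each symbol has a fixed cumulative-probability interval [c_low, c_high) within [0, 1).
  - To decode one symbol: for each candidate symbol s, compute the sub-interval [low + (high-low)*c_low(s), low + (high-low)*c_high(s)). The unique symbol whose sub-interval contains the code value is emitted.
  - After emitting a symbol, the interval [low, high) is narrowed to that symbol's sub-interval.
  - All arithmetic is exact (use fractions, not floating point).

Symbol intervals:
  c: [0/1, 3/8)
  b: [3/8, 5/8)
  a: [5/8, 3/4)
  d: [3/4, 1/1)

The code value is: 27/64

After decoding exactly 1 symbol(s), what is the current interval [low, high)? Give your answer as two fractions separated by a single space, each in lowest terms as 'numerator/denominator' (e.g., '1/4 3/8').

Answer: 3/8 5/8

Derivation:
Step 1: interval [0/1, 1/1), width = 1/1 - 0/1 = 1/1
  'c': [0/1 + 1/1*0/1, 0/1 + 1/1*3/8) = [0/1, 3/8)
  'b': [0/1 + 1/1*3/8, 0/1 + 1/1*5/8) = [3/8, 5/8) <- contains code 27/64
  'a': [0/1 + 1/1*5/8, 0/1 + 1/1*3/4) = [5/8, 3/4)
  'd': [0/1 + 1/1*3/4, 0/1 + 1/1*1/1) = [3/4, 1/1)
  emit 'b', narrow to [3/8, 5/8)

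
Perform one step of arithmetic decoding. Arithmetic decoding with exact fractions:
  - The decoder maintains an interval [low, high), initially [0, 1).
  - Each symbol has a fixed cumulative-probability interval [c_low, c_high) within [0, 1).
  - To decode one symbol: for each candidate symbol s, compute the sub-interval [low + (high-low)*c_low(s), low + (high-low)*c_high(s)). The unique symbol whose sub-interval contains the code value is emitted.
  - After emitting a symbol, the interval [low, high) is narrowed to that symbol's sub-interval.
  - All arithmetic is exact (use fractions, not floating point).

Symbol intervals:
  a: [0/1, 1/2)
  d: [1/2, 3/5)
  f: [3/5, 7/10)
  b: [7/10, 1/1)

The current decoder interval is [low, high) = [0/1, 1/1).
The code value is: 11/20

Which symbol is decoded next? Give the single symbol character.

Interval width = high − low = 1/1 − 0/1 = 1/1
Scaled code = (code − low) / width = (11/20 − 0/1) / 1/1 = 11/20
  a: [0/1, 1/2) 
  d: [1/2, 3/5) ← scaled code falls here ✓
  f: [3/5, 7/10) 
  b: [7/10, 1/1) 

Answer: d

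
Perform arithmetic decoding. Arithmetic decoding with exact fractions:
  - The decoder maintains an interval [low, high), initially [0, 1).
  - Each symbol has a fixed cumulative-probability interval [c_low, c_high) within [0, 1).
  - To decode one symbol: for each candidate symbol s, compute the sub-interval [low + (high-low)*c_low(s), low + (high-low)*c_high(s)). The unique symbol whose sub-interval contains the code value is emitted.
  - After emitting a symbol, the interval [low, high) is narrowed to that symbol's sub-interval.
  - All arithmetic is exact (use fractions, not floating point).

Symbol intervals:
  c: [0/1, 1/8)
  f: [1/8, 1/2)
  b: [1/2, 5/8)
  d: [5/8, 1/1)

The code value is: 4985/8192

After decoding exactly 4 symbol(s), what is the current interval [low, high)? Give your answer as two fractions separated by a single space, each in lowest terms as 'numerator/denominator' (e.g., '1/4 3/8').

Step 1: interval [0/1, 1/1), width = 1/1 - 0/1 = 1/1
  'c': [0/1 + 1/1*0/1, 0/1 + 1/1*1/8) = [0/1, 1/8)
  'f': [0/1 + 1/1*1/8, 0/1 + 1/1*1/2) = [1/8, 1/2)
  'b': [0/1 + 1/1*1/2, 0/1 + 1/1*5/8) = [1/2, 5/8) <- contains code 4985/8192
  'd': [0/1 + 1/1*5/8, 0/1 + 1/1*1/1) = [5/8, 1/1)
  emit 'b', narrow to [1/2, 5/8)
Step 2: interval [1/2, 5/8), width = 5/8 - 1/2 = 1/8
  'c': [1/2 + 1/8*0/1, 1/2 + 1/8*1/8) = [1/2, 33/64)
  'f': [1/2 + 1/8*1/8, 1/2 + 1/8*1/2) = [33/64, 9/16)
  'b': [1/2 + 1/8*1/2, 1/2 + 1/8*5/8) = [9/16, 37/64)
  'd': [1/2 + 1/8*5/8, 1/2 + 1/8*1/1) = [37/64, 5/8) <- contains code 4985/8192
  emit 'd', narrow to [37/64, 5/8)
Step 3: interval [37/64, 5/8), width = 5/8 - 37/64 = 3/64
  'c': [37/64 + 3/64*0/1, 37/64 + 3/64*1/8) = [37/64, 299/512)
  'f': [37/64 + 3/64*1/8, 37/64 + 3/64*1/2) = [299/512, 77/128)
  'b': [37/64 + 3/64*1/2, 37/64 + 3/64*5/8) = [77/128, 311/512)
  'd': [37/64 + 3/64*5/8, 37/64 + 3/64*1/1) = [311/512, 5/8) <- contains code 4985/8192
  emit 'd', narrow to [311/512, 5/8)
Step 4: interval [311/512, 5/8), width = 5/8 - 311/512 = 9/512
  'c': [311/512 + 9/512*0/1, 311/512 + 9/512*1/8) = [311/512, 2497/4096) <- contains code 4985/8192
  'f': [311/512 + 9/512*1/8, 311/512 + 9/512*1/2) = [2497/4096, 631/1024)
  'b': [311/512 + 9/512*1/2, 311/512 + 9/512*5/8) = [631/1024, 2533/4096)
  'd': [311/512 + 9/512*5/8, 311/512 + 9/512*1/1) = [2533/4096, 5/8)
  emit 'c', narrow to [311/512, 2497/4096)

Answer: 311/512 2497/4096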